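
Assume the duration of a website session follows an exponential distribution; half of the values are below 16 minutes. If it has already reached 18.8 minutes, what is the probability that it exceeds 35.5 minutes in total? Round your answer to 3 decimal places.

0.485

For an exponential, median = ln(2)/λ, so λ = ln 2 / 16 = 0.0433217 per minute.
By the memoryless property, P(X > 18.8+16.7 | X > 18.8) = P(X > 16.7).
P(X > 16.7) = e^(−0.72347) ≈ 0.485.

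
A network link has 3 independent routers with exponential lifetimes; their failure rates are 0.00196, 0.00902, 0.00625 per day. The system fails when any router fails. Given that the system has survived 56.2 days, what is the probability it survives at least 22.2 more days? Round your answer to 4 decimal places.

0.6821

Time to first failure ~ Exp(Σλ) with Σλ = 0.01723.
By memorylessness, P(T > 56.2+22.2 | T > 56.2) = P(T > 22.2) = e^(−0.01723·22.2) ≈ 0.6821.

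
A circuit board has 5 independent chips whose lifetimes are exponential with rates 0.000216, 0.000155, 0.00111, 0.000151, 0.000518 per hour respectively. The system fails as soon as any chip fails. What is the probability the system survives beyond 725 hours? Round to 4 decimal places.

The time to first failure is exponential with rate Σλ = 0.000216 + 0.000155 + 0.00111 + 0.000151 + 0.000518 = 0.00215.
P(min > 725) = e^(−0.00215·725) = e^(−1.5588) ≈ 0.2104.

0.2104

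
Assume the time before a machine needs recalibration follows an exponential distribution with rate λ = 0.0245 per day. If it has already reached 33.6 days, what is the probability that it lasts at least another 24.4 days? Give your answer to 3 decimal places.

0.550

By the memoryless property, P(X > 33.6+24.4 | X > 33.6) = P(X > 24.4).
P(X > 24.4) = e^(−0.5978) ≈ 0.550.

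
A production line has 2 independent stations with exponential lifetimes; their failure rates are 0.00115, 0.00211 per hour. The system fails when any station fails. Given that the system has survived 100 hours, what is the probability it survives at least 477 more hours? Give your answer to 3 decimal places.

0.211

Time to first failure ~ Exp(Σλ) with Σλ = 0.00326.
By memorylessness, P(T > 100+477 | T > 100) = P(T > 477) = e^(−0.00326·477) ≈ 0.211.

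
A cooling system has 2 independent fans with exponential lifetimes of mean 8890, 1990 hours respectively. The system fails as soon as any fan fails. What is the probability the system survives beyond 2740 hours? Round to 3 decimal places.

0.185

The first failure time is exponential with rate Σλ_i = 1/8890 + 1/1990 = 0.000614999 per hour.
P(min > 2740) = e^(−0.000614999·2740) = e^(−1.6851) ≈ 0.185.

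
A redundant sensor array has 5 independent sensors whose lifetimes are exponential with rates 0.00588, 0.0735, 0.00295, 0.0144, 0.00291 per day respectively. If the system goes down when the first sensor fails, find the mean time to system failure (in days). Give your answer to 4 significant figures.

The time to first failure is exponential with rate Σλ = 0.00588 + 0.0735 + 0.00295 + 0.0144 + 0.00291 = 0.09964.
E[min] = 1/Σλ = 1/0.09964 = 10.0361 days.

10.04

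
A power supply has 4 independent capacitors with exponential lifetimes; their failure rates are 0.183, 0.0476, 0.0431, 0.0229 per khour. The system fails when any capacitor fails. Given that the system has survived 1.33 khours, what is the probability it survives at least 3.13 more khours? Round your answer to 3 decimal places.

0.395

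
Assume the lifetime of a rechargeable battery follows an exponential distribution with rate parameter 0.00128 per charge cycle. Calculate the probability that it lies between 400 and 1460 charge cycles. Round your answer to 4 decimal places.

0.4450

P(400 < X < 1460) = e^(−λ·400) − e^(−λ·1460) = 0.59930 − 0.15431 ≈ 0.4450.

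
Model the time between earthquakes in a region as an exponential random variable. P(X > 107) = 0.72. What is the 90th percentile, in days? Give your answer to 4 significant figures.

750.0

e^(−λ·107) = 0.72 ⇒ λ = −ln(0.72)/107 = 0.00307013.
90th percentile: 1 − e^(−λt) = 0.9, t = −ln(0.1)/λ = 749.996 days.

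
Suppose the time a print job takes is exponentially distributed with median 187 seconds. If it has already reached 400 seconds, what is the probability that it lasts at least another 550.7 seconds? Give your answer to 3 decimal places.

For an exponential, median = ln(2)/λ, so λ = ln 2 / 187 = 0.00370667 per second.
P(X > s+t | X > s) = e^(−λ(s+t))/e^(−λs) = e^(−λt), independent of s = 400.
P(X > 550.7) = e^(−2.0413) ≈ 0.130.

0.130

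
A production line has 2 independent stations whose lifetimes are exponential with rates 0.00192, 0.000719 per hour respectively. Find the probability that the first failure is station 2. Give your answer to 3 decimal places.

The time to first failure is exponential with rate Σλ = 0.00192 + 0.000719 = 0.002639.
P(station 2 first) = λ_2/Σλ = 0.000719/0.002639 ≈ 0.272.

0.272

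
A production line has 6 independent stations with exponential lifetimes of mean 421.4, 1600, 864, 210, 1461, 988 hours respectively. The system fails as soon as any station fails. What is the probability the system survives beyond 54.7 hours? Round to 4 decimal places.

The first failure time is exponential with rate Σλ_i = 1/421.4 + 1/1600 + 1/864 + 1/210 + 1/1461 + 1/988 = 0.010614 per hour.
P(min > 54.7) = e^(−0.010614·54.7) = e^(−0.58058) ≈ 0.5596.

0.5596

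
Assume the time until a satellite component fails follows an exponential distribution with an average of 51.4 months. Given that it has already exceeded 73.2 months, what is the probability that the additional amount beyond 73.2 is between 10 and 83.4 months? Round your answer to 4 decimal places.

0.6258

The rate is λ = 1/51.4 = 0.0194553 per month.
Memoryless: the residual past 73.2 is again Exp(λ).
P(10 < residual < 83.4) = e^(−λ·10) − e^(−λ·83.4) = 0.82320 − 0.19739 ≈ 0.6258.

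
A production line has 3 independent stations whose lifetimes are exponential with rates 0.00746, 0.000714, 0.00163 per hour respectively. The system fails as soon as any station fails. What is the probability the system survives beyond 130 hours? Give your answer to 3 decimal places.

The time to first failure is exponential with rate Σλ = 0.00746 + 0.000714 + 0.00163 = 0.009804.
P(min > 130) = e^(−0.009804·130) = e^(−1.2745) ≈ 0.280.

0.280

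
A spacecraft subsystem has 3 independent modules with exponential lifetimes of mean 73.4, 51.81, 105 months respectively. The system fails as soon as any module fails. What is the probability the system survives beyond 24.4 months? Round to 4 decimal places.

0.3550

The first failure time is exponential with rate Σλ_i = 1/73.4 + 1/51.81 + 1/105 = 0.0424491 per month.
P(min > 24.4) = e^(−0.0424491·24.4) = e^(−1.0358) ≈ 0.3550.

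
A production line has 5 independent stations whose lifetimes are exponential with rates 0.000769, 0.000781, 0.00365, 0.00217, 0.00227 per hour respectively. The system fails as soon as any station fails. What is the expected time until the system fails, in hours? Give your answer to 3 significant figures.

The time to first failure is exponential with rate Σλ = 0.000769 + 0.000781 + 0.00365 + 0.00217 + 0.00227 = 0.00964.
E[min] = 1/Σλ = 1/0.00964 = 103.734 hours.

104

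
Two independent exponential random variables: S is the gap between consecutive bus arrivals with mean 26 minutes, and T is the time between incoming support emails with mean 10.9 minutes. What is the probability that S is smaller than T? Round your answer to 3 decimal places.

λ_1 = 1/26 = 0.0384615, λ_2 = 1/10.9 = 0.0917431.
For independent exponentials, P(S < T) = λ_1/(λ_1+λ_2) = 0.0384615/0.130205 ≈ 0.295.

0.295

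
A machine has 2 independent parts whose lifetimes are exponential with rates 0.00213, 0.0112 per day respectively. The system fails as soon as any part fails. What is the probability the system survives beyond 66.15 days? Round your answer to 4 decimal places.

0.4140

The time to first failure is exponential with rate Σλ = 0.00213 + 0.0112 = 0.01333.
P(min > 66.15) = e^(−0.01333·66.15) = e^(−0.88178) ≈ 0.4140.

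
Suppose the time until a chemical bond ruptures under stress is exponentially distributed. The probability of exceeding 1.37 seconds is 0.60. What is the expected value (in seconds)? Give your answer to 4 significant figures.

2.682

e^(−λ·1.37) = 0.60 ⇒ λ = −ln(0.60)/1.37 = 0.372865.
Mean = 1/λ = 2.68193 seconds.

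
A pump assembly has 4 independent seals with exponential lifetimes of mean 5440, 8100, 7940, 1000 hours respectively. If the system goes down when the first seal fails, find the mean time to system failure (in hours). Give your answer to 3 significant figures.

698

The first failure time is exponential with rate Σλ_i = 1/5440 + 1/8100 + 1/7940 + 1/1000 = 0.00143322 per hour.
E[min] = 1/Σλ = 1/0.00143322 = 697.727 hours.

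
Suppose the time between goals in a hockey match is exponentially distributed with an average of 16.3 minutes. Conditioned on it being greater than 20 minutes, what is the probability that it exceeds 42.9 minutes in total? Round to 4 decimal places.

The rate is λ = 1/16.3 = 0.0613497 per minute.
By the memoryless property, P(X > 20+22.9 | X > 20) = P(X > 22.9).
P(X > 22.9) = e^(−1.4049) ≈ 0.2454.

0.2454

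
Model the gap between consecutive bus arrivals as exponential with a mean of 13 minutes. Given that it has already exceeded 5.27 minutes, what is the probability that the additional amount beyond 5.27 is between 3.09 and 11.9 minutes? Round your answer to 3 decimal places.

The rate is λ = 1/13 = 0.0769231 per minute.
Memoryless: the residual past 5.27 is again Exp(λ).
P(3.09 < residual < 11.9) = e^(−λ·3.09) − e^(−λ·11.9) = 0.78845 − 0.40036 ≈ 0.388.

0.388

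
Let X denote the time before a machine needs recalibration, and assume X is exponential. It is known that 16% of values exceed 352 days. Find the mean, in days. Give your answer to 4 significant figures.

192.1

e^(−λ·352) = 0.16 ⇒ λ = −ln(0.16)/352 = 0.0052062.
Mean = 1/λ = 192.079 days.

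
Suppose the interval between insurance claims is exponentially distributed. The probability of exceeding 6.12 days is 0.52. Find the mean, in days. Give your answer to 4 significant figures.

9.359

e^(−λ·6.12) = 0.52 ⇒ λ = −ln(0.52)/6.12 = 0.106851.
Mean = 1/λ = 9.35885 days.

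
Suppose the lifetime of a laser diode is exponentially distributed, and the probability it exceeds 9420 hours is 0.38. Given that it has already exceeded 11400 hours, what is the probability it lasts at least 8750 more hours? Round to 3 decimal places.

0.407

From e^(−λ·9420) = 0.38, λ = −ln(0.38)/9420 = 0.000102716.
Memoryless: P(X > 11400+8750 | X > 11400) = P(X > 8750) = e^(−0.000102716·8750) ≈ 0.407.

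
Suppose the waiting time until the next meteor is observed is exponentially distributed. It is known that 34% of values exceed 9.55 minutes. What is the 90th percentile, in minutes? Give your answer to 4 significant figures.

20.38

e^(−λ·9.55) = 0.34 ⇒ λ = −ln(0.34)/9.55 = 0.112964.
90th percentile: 1 − e^(−λt) = 0.9, t = −ln(0.1)/λ = 20.3833 minutes.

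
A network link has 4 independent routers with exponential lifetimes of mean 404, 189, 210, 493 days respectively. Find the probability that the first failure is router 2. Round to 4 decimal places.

Rates: λ_i = 1/mean_i → 0.00247525, 0.00529101, 0.0047619, 0.0020284; Σλ = 0.0145566.
P(router 2 first) = λ_2/Σλ = 0.00529101/0.0145566 ≈ 0.3635.

0.3635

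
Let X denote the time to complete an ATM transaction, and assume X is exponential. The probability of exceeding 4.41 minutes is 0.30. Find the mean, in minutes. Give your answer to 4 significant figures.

e^(−λ·4.41) = 0.30 ⇒ λ = −ln(0.30)/4.41 = 0.27301.
Mean = 1/λ = 3.66287 minutes.

3.663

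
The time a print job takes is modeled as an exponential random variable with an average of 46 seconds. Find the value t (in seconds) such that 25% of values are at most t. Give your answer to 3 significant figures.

13.2

The rate is λ = 1/46 = 0.0217391 per second.
Set 1 − e^(−λt) = 0.25, so t = −ln(0.75)/λ = 0.28768/0.0217391 ≈ 13.2334 seconds.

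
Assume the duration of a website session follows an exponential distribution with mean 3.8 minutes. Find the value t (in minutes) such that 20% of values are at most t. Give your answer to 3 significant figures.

0.848

The rate is λ = 1/3.8 = 0.263158 per minute.
Set 1 − e^(−λt) = 0.2, so t = −ln(0.8)/λ = 0.22314/0.263158 ≈ 0.847945 minutes.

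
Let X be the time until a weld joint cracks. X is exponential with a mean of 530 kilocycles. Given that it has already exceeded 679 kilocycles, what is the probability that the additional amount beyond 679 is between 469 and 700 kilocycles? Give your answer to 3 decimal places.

0.146

The rate is λ = 1/530 = 0.00188679 per kilocycle.
Memoryless: the residual past 679 is again Exp(λ).
P(469 < residual < 700) = e^(−λ·469) − e^(−λ·700) = 0.41275 − 0.26693 ≈ 0.146.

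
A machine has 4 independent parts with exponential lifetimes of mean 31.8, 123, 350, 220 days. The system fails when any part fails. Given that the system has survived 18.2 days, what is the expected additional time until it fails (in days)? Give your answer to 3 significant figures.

21.3

First-failure rate Σλ = 1/31.8 + 1/123 + 1/350 + 1/220 = 0.0469792.
By memorylessness the expected residual is 1/Σλ = 21.286 days, regardless of the 18.2 already elapsed.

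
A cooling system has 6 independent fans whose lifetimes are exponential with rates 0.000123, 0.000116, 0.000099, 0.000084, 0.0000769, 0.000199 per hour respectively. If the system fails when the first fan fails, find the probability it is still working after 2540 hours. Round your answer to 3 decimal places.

0.170

The time to first failure is exponential with rate Σλ = 0.000123 + 0.000116 + 0.000099 + 0.000084 + 0.0000769 + 0.000199 = 0.0006979.
P(min > 2540) = e^(−0.0006979·2540) = e^(−1.7727) ≈ 0.170.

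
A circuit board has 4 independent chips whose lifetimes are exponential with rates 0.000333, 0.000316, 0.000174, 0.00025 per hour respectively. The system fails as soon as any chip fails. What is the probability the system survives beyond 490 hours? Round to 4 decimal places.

The time to first failure is exponential with rate Σλ = 0.000333 + 0.000316 + 0.000174 + 0.00025 = 0.001073.
P(min > 490) = e^(−0.001073·490) = e^(−0.52577) ≈ 0.5911.

0.5911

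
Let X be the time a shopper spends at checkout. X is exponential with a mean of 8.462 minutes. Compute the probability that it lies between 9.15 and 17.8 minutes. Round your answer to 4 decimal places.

The rate is λ = 1/8.462 = 0.118175 per minute.
P(9.15 < X < 17.8) = e^(−λ·9.15) − e^(−λ·17.8) = 0.33915 − 0.12203 ≈ 0.2171.

0.2171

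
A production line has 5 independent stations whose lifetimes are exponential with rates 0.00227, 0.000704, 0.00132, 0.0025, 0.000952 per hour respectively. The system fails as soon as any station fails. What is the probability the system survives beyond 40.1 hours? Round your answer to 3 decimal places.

0.733

The time to first failure is exponential with rate Σλ = 0.00227 + 0.000704 + 0.00132 + 0.0025 + 0.000952 = 0.007746.
P(min > 40.1) = e^(−0.007746·40.1) = e^(−0.31061) ≈ 0.733.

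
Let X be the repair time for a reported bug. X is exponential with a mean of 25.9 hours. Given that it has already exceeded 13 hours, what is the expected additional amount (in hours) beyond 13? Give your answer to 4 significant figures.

25.90

The rate is λ = 1/25.9 = 0.03861 per hour.
By memorylessness, the remaining amount past any threshold is again Exp(λ) with mean 1/λ = 25.9 hours.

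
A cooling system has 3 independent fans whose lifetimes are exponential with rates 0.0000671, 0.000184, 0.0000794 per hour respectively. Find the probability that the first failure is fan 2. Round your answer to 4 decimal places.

0.5567

The time to first failure is exponential with rate Σλ = 0.0000671 + 0.000184 + 0.0000794 = 0.0003305.
P(fan 2 first) = λ_2/Σλ = 0.000184/0.0003305 ≈ 0.5567.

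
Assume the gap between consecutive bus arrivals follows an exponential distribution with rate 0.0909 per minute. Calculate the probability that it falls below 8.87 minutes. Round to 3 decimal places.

P(X ≤ 8.87) = 1 − e^(−λ·8.87) = 1 − e^(−0.80628) ≈ 0.553.

0.553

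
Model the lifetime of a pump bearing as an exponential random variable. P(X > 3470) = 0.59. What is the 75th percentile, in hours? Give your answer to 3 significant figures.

e^(−λ·3470) = 0.59 ⇒ λ = −ln(0.59)/3470 = 0.000152056.
75th percentile: 1 − e^(−λt) = 0.75, t = −ln(0.25)/λ = 9117.03 hours.

9120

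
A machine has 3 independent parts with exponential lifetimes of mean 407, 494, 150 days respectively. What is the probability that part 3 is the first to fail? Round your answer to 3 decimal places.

0.598

Rates: λ_i = 1/mean_i → 0.002457, 0.00202429, 0.00666667; Σλ = 0.011148.
P(part 3 first) = λ_3/Σλ = 0.00666667/0.011148 ≈ 0.598.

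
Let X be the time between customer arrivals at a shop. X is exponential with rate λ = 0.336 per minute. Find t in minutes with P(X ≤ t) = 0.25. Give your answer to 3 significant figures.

Set 1 − e^(−λt) = 0.25, so t = −ln(0.75)/λ = 0.28768/0.336 ≈ 0.856197 minutes.

0.856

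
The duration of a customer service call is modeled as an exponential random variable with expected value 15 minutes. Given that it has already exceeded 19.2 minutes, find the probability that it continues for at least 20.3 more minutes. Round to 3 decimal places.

0.258

The rate is λ = 1/15 = 0.0666667 per minute.
The exponential is memoryless, so the remaining time is again Exp(λ): the condition X > 19.2 is irrelevant.
P(X > 20.3) = e^(−1.3533) ≈ 0.258.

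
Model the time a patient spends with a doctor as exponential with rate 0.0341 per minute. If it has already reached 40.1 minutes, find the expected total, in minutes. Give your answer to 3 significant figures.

By memorylessness, E[X | X > 40.1] = 40.1 + 1/λ = 40.1 + 29.3255 = 69.4255 minutes.

69.4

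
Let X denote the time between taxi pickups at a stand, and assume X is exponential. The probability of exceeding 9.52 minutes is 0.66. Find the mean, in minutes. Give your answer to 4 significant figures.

22.91

e^(−λ·9.52) = 0.66 ⇒ λ = −ln(0.66)/9.52 = 0.0436466.
Mean = 1/λ = 22.9113 minutes.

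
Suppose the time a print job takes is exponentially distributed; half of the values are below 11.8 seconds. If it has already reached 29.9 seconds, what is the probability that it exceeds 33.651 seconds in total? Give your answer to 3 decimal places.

0.802

For an exponential, median = ln(2)/λ, so λ = ln 2 / 11.8 = 0.0587413 per second.
The exponential is memoryless, so the remaining time is again Exp(λ): the condition X > 29.9 is irrelevant.
P(X > 3.751) = e^(−0.22034) ≈ 0.802.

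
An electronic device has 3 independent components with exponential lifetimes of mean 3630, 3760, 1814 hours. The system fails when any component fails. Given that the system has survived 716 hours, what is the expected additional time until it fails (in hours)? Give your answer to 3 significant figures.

First-failure rate Σλ = 1/3630 + 1/3760 + 1/1814 = 0.00109271.
By memorylessness the expected residual is 1/Σλ = 915.158 hours, regardless of the 716 already elapsed.

915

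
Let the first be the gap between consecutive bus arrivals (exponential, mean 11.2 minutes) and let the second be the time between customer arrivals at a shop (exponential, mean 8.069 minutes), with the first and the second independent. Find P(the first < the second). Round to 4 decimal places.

λ_1 = 1/11.2 = 0.0892857, λ_2 = 1/8.069 = 0.123931.
For independent exponentials, P(the first < the second) = λ_1/(λ_1+λ_2) = 0.0892857/0.213217 ≈ 0.4188.

0.4188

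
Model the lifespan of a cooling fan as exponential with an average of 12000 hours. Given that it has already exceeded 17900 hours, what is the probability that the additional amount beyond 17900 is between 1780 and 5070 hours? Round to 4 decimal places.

0.2067

The rate is λ = 1/12000 = 0.0000833333 per hour.
Memoryless: the residual past 17900 is again Exp(λ).
P(1780 < residual < 5070) = e^(−λ·1780) − e^(−λ·5070) = 0.86214 − 0.65541 ≈ 0.2067.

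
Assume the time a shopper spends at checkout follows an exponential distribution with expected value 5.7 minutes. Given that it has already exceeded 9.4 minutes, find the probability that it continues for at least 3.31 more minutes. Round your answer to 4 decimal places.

0.5595

The rate is λ = 1/5.7 = 0.175439 per minute.
By the memoryless property, P(X > 9.4+3.31 | X > 9.4) = P(X > 3.31).
P(X > 3.31) = e^(−0.5807) ≈ 0.5595.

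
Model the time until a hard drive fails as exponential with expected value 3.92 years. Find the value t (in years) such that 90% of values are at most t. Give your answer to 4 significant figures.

The rate is λ = 1/3.92 = 0.255102 per year.
Set 1 − e^(−λt) = 0.9, so t = −ln(0.1)/λ = 2.3026/0.255102 ≈ 9.02613 years.

9.026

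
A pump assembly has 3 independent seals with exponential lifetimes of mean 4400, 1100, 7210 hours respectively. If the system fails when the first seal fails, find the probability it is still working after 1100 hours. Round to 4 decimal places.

0.2460

The first failure time is exponential with rate Σλ_i = 1/4400 + 1/1100 + 1/7210 = 0.00127506 per hour.
P(min > 1100) = e^(−0.00127506·1100) = e^(−1.4026) ≈ 0.2460.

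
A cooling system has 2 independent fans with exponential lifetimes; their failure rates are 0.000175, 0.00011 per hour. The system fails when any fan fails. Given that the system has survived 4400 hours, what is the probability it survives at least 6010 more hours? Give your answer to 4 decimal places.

Time to first failure ~ Exp(Σλ) with Σλ = 0.000285.
By memorylessness, P(T > 4400+6010 | T > 4400) = P(T > 6010) = e^(−0.000285·6010) ≈ 0.1804.

0.1804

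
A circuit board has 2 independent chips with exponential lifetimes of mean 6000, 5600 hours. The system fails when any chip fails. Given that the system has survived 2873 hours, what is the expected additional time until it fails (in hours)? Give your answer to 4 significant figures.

2897

First-failure rate Σλ = 1/6000 + 1/5600 = 0.000345238.
By memorylessness the expected residual is 1/Σλ = 2896.55 hours, regardless of the 2873 already elapsed.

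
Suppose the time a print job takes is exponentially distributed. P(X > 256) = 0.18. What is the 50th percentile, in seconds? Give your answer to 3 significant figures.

103

e^(−λ·256) = 0.18 ⇒ λ = −ln(0.18)/256 = 0.00669843.
50th percentile: 1 − e^(−λt) = 0.5, t = −ln(0.5)/λ = 103.479 seconds.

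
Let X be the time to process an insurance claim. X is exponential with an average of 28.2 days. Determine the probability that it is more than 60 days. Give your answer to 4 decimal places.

The rate is λ = 1/28.2 = 0.035461 per day.
P(X > 60) = e^(−λ·60) = e^(−2.1277) ≈ 0.1191.

0.1191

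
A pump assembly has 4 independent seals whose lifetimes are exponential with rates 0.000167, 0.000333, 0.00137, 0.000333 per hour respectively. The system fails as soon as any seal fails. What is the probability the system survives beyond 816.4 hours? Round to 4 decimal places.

The time to first failure is exponential with rate Σλ = 0.000167 + 0.000333 + 0.00137 + 0.000333 = 0.002203.
P(min > 816.4) = e^(−0.002203·816.4) = e^(−1.7985) ≈ 0.1655.

0.1655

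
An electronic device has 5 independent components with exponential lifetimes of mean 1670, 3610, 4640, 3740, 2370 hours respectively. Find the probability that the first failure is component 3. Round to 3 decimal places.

Rates: λ_i = 1/mean_i → 0.000598802, 0.000277008, 0.000215517, 0.00026738, 0.000421941; Σλ = 0.00178065.
P(component 3 first) = λ_3/Σλ = 0.000215517/0.00178065 ≈ 0.121.

0.121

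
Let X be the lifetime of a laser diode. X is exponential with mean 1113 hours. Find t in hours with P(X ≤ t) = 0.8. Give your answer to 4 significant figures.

The rate is λ = 1/1113 = 0.000898473 per hour.
Set 1 − e^(−λt) = 0.8, so t = −ln(0.2)/λ = 1.6094/0.000898473 ≈ 1791.3 hours.

1791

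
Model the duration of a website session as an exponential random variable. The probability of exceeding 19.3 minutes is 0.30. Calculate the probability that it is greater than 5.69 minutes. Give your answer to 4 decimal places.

0.7012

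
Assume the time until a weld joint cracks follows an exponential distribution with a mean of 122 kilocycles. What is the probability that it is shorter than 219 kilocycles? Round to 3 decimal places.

The rate is λ = 1/122 = 0.00819672 per kilocycle.
P(X ≤ 219) = 1 − e^(−λ·219) = 1 − e^(−1.7951) ≈ 0.834.

0.834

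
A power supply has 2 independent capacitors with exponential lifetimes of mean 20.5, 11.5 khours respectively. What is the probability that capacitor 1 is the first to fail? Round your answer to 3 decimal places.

Rates: λ_i = 1/mean_i → 0.0487805, 0.0869565; Σλ = 0.135737.
P(capacitor 1 first) = λ_1/Σλ = 0.0487805/0.135737 ≈ 0.359.

0.359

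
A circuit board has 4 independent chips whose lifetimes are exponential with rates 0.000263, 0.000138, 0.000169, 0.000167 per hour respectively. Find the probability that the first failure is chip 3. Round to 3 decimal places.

0.229

The time to first failure is exponential with rate Σλ = 0.000263 + 0.000138 + 0.000169 + 0.000167 = 0.000737.
P(chip 3 first) = λ_3/Σλ = 0.000169/0.000737 ≈ 0.229.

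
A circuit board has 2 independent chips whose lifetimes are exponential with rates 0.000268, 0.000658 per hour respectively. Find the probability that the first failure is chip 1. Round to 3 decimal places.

0.289

The time to first failure is exponential with rate Σλ = 0.000268 + 0.000658 = 0.000926.
P(chip 1 first) = λ_1/Σλ = 0.000268/0.000926 ≈ 0.289.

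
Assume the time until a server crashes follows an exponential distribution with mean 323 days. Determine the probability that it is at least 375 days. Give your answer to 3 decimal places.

The rate is λ = 1/323 = 0.00309598 per day.
P(X > 375) = e^(−λ·375) = e^(−1.161) ≈ 0.313.

0.313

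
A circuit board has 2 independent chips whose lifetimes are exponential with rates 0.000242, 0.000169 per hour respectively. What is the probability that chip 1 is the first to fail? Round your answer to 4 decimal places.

The time to first failure is exponential with rate Σλ = 0.000242 + 0.000169 = 0.000411.
P(chip 1 first) = λ_1/Σλ = 0.000242/0.000411 ≈ 0.5888.

0.5888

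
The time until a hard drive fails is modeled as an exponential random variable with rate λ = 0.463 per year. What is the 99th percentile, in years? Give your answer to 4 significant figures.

Set 1 − e^(−λt) = 0.99, so t = −ln(0.01)/λ = 4.6052/0.463 ≈ 9.94637 years.

9.946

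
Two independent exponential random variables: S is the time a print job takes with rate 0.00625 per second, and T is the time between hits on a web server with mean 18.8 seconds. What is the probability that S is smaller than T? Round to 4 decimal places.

0.1051

λ_1 = 0.00625, λ_2 = 1/18.8 = 0.0531915.
For independent exponentials, P(S < T) = λ_1/(λ_1+λ_2) = 0.00625/0.0594415 ≈ 0.1051.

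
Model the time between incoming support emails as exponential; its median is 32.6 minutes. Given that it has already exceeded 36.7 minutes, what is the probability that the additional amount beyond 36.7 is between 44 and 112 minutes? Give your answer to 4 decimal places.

For an exponential, median = ln(2)/λ, so λ = ln 2 / 32.6 = 0.0212622 per minute.
Memoryless: the residual past 36.7 is again Exp(λ).
P(44 < residual < 112) = e^(−λ·44) − e^(−λ·112) = 0.39238 − 0.09242 ≈ 0.3000.

0.3000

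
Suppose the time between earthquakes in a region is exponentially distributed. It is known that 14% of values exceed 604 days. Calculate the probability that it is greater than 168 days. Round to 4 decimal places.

e^(−λ·604) = 0.14 ⇒ λ = −ln(0.14)/604 = 0.00325515.
P(X > 168) = e^(−0.00325515·168) = e^(−0.54687) ≈ 0.5788.

0.5788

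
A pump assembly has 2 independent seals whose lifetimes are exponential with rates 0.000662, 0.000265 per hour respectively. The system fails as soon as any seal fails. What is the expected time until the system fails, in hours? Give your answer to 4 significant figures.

1079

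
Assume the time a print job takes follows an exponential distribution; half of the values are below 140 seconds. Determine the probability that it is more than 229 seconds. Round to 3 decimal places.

For an exponential, median = ln(2)/λ, so λ = ln 2 / 140 = 0.00495105 per second.
P(X > 229) = e^(−λ·229) = e^(−1.1338) ≈ 0.322.

0.322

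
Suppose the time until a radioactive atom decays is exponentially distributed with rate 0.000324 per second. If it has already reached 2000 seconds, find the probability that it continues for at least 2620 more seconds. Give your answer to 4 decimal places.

0.4279

The exponential is memoryless, so the remaining time is again Exp(λ): the condition X > 2000 is irrelevant.
P(X > 2620) = e^(−0.84888) ≈ 0.4279.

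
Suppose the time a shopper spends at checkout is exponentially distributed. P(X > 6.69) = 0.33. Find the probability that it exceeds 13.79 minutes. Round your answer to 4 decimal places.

e^(−λ·6.69) = 0.33 ⇒ λ = −ln(0.33)/6.69 = 0.165719.
P(X > 13.79) = e^(−0.165719·13.79) = e^(−2.2853) ≈ 0.1017.

0.1017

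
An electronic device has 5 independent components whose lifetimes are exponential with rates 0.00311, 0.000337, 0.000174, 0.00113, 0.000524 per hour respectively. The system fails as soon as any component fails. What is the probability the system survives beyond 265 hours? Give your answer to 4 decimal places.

0.2471

The time to first failure is exponential with rate Σλ = 0.00311 + 0.000337 + 0.000174 + 0.00113 + 0.000524 = 0.005275.
P(min > 265) = e^(−0.005275·265) = e^(−1.3979) ≈ 0.2471.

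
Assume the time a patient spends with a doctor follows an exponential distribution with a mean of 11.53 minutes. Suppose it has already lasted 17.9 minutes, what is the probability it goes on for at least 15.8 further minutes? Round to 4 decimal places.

0.2540

The rate is λ = 1/11.53 = 0.0867303 per minute.
The exponential is memoryless, so the remaining time is again Exp(λ): the condition X > 17.9 is irrelevant.
P(X > 15.8) = e^(−1.3703) ≈ 0.2540.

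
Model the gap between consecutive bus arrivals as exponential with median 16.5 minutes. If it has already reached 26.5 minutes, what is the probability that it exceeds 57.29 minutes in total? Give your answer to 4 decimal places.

For an exponential, median = ln(2)/λ, so λ = ln 2 / 16.5 = 0.0420089 per minute.
P(X > s+t | X > s) = e^(−λ(s+t))/e^(−λs) = e^(−λt), independent of s = 26.5.
P(X > 30.79) = e^(−1.2935) ≈ 0.2743.

0.2743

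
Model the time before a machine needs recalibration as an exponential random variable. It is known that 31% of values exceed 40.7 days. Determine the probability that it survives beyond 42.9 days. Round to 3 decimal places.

0.291

e^(−λ·40.7) = 0.31 ⇒ λ = −ln(0.31)/40.7 = 0.028776.
P(X > 42.9) = e^(−0.028776·42.9) = e^(−1.2345) ≈ 0.291.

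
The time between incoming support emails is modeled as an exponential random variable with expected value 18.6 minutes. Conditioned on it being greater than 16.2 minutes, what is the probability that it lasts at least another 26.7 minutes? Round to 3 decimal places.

0.238

The rate is λ = 1/18.6 = 0.0537634 per minute.
The exponential is memoryless, so the remaining time is again Exp(λ): the condition X > 16.2 is irrelevant.
P(X > 26.7) = e^(−1.4355) ≈ 0.238.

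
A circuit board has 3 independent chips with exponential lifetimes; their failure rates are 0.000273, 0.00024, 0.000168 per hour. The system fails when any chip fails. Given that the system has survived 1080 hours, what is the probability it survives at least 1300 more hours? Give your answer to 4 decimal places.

Time to first failure ~ Exp(Σλ) with Σλ = 0.000681.
By memorylessness, P(T > 1080+1300 | T > 1080) = P(T > 1300) = e^(−0.000681·1300) ≈ 0.4126.

0.4126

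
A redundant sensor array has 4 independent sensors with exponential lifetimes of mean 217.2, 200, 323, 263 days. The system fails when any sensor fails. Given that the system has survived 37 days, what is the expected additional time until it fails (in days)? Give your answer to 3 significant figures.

60.6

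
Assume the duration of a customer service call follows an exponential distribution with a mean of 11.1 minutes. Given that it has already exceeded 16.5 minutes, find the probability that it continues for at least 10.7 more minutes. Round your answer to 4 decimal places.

The rate is λ = 1/11.1 = 0.0900901 per minute.
P(X > s+t | X > s) = e^(−λ(s+t))/e^(−λs) = e^(−λt), independent of s = 16.5.
P(X > 10.7) = e^(−0.96396) ≈ 0.3814.

0.3814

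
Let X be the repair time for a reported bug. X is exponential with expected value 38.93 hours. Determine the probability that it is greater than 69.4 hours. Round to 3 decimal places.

The rate is λ = 1/38.93 = 0.0256871 per hour.
P(X > 69.4) = e^(−λ·69.4) = e^(−1.7827) ≈ 0.168.

0.168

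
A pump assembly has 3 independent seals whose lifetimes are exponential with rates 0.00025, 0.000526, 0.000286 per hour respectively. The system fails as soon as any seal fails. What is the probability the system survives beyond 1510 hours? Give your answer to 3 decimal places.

0.201

The time to first failure is exponential with rate Σλ = 0.00025 + 0.000526 + 0.000286 = 0.001062.
P(min > 1510) = e^(−0.001062·1510) = e^(−1.6036) ≈ 0.201.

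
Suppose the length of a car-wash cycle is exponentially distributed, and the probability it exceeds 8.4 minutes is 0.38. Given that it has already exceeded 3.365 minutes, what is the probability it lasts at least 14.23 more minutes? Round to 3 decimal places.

0.194

From e^(−λ·8.4) = 0.38, λ = −ln(0.38)/8.4 = 0.115189.
Memoryless: P(X > 3.365+14.23 | X > 3.365) = P(X > 14.23) = e^(−0.115189·14.23) ≈ 0.194.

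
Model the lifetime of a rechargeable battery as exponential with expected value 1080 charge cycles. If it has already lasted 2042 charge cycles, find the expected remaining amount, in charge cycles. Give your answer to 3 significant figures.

The rate is λ = 1/1080 = 0.000925926 per charge cycle.
By memorylessness, the remaining amount past any threshold is again Exp(λ) with mean 1/λ = 1080 charge cycles.

1080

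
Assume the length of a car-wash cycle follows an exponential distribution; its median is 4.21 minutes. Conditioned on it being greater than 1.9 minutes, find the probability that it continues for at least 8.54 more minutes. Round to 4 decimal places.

0.2451

For an exponential, median = ln(2)/λ, so λ = ln 2 / 4.21 = 0.164643 per minute.
By the memoryless property, P(X > 1.9+8.54 | X > 1.9) = P(X > 8.54).
P(X > 8.54) = e^(−1.4061) ≈ 0.2451.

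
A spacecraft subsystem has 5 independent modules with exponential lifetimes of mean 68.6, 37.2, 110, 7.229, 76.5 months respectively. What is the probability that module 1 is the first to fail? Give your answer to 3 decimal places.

0.072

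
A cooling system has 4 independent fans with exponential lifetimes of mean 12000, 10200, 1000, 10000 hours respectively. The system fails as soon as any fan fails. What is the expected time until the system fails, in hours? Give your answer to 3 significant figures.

780

The first failure time is exponential with rate Σλ_i = 1/12000 + 1/10200 + 1/1000 + 1/10000 = 0.00128137 per hour.
E[min] = 1/Σλ = 1/0.00128137 = 780.413 hours.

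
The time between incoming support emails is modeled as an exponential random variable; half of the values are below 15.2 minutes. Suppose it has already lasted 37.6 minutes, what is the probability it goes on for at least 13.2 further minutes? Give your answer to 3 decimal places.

0.548

For an exponential, median = ln(2)/λ, so λ = ln 2 / 15.2 = 0.0456018 per minute.
The exponential is memoryless, so the remaining time is again Exp(λ): the condition X > 37.6 is irrelevant.
P(X > 13.2) = e^(−0.60194) ≈ 0.548.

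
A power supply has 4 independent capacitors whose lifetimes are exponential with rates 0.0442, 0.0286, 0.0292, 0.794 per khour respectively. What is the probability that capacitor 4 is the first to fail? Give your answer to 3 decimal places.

0.886

The time to first failure is exponential with rate Σλ = 0.0442 + 0.0286 + 0.0292 + 0.794 = 0.896.
P(capacitor 4 first) = λ_4/Σλ = 0.794/0.896 ≈ 0.886.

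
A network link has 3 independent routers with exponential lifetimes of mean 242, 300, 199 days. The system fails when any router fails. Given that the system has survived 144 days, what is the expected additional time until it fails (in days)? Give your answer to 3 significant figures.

80.1

First-failure rate Σλ = 1/242 + 1/300 + 1/199 = 0.0124907.
By memorylessness the expected residual is 1/Σλ = 80.0596 days, regardless of the 144 already elapsed.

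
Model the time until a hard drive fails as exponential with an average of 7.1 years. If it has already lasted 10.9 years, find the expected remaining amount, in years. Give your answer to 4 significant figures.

7.100

The rate is λ = 1/7.1 = 0.140845 per year.
By memorylessness, the remaining amount past any threshold is again Exp(λ) with mean 1/λ = 7.1 years.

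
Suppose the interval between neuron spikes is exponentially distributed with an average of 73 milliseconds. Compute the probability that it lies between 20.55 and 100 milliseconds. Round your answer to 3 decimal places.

The rate is λ = 1/73 = 0.0136986 per millisecond.
P(20.55 < X < 100) = e^(−λ·20.55) − e^(−λ·100) = 0.75465 − 0.25414 ≈ 0.501.

0.501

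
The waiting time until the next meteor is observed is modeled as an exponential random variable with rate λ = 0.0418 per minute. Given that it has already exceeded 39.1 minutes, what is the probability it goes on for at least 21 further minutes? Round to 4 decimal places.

The exponential is memoryless, so the remaining time is again Exp(λ): the condition X > 39.1 is irrelevant.
P(X > 21) = e^(−0.8778) ≈ 0.4157.

0.4157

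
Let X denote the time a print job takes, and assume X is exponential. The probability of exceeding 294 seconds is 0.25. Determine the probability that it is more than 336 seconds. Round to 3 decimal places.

e^(−λ·294) = 0.25 ⇒ λ = −ln(0.25)/294 = 0.00471529.
P(X > 336) = e^(−0.00471529·336) = e^(−1.5843) ≈ 0.205.

0.205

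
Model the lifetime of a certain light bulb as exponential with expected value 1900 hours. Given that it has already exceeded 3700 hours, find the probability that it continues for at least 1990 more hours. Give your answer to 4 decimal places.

The rate is λ = 1/1900 = 0.000526316 per hour.
The exponential is memoryless, so the remaining time is again Exp(λ): the condition X > 3700 is irrelevant.
P(X > 1990) = e^(−1.0474) ≈ 0.3509.

0.3509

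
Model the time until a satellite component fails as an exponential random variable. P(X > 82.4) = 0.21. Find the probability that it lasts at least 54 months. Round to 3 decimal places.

0.360

e^(−λ·82.4) = 0.21 ⇒ λ = −ln(0.21)/82.4 = 0.0189399.
P(X > 54) = e^(−0.0189399·54) = e^(−1.0228) ≈ 0.360.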